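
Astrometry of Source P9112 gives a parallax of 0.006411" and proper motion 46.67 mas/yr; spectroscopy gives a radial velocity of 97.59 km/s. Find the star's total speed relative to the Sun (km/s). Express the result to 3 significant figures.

104 km/s

d = 1/p = 1/0.006411″ = 155.98 pc.
μ = 46.67 mas/yr = 0.04667 ″/yr.
v_t = 4.740 μ d = 4.740 × 0.04667 × 155.98 = 34.505 km/s.
v = √(v_r² + v_t²) = √(97.59² + 34.505²) = √10714.4 = 103.51 km/s.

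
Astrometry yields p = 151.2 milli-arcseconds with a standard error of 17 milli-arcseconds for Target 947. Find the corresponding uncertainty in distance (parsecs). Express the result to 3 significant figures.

d = 1/p, so σ_d = σ_p / p².
σ_d = 0.0170 / (0.1512)² = 0.0170 / 0.022861 = 0.74362 pc.

0.744 pc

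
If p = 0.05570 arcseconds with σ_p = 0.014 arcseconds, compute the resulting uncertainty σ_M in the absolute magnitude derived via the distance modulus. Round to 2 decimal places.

σ_M = 0.55 mag

M = m − 5 log₁₀ d + 5 = m + 5 log₁₀ p + 5, so ∂M/∂p = 5/(p ln 10).
σ_M = (5/ln 10) · (σ_p/p) = 2.1715 × 0.014/0.05570 = 2.1715 × 0.25135 = 0.54581.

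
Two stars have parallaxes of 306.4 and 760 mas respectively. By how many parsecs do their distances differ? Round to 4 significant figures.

1.948 pc

d_A = 1/0.3064″ = 3.2637 pc; d_B = 1/0.7600″ = 1.3158 pc.
|d_B − d_A| = |1.3158 − 3.2637| = 1.9479 pc.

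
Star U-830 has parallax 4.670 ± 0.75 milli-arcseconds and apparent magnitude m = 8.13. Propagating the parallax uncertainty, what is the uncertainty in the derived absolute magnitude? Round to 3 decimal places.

σ_M = 0.349 mag

M = m − 5 log₁₀ d + 5 = m + 5 log₁₀ p + 5, so ∂M/∂p = 5/(p ln 10).
σ_M = (5/ln 10) · (σ_p/p) = 2.1715 × 0.75/4.670 = 2.1715 × 0.1606 = 0.34874.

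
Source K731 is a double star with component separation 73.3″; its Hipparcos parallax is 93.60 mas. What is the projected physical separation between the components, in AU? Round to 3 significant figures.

d = 1/p = 1/0.09360″ = 10.684 pc.
At distance d (pc), an angle of θ arcsec spans θ·d AU: s = 73.3 × 10.684 = 783.14 AU.

783 AU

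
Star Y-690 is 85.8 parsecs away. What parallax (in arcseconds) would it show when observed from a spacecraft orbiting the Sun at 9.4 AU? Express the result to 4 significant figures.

p (arcsec) = B (AU) / d (pc).
p = 9.4 / 85.8 = 0.10956 arcsec.

0.1096 arcsec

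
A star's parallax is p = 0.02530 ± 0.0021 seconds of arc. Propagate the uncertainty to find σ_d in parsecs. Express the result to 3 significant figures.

3.28 pc

d = 1/p, so σ_d = σ_p / p².
σ_d = 0.00210 / (0.02530)² = 0.00210 / 0.00064009 = 3.2808 pc.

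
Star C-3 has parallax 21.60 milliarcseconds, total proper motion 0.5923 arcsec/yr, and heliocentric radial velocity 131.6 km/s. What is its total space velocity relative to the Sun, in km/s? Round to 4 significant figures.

d = 1/p = 1/0.02160″ = 46.296 pc.
v_t = 4.740 μ d = 4.740 × 0.5923 × 46.296 = 129.98 km/s.
v = √(v_r² + v_t²) = √(131.6² + 129.98²) = √34213.4 = 184.97 km/s.

185.0 km/s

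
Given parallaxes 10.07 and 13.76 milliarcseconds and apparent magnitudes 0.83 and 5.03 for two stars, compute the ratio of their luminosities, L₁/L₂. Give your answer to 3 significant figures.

L₁/L₂ = 89.4

d₁ = 1/p₁ = 1/0.01007″ = 99.305 pc; d₂ = 1/p₂ = 1/0.01376″ = 72.674 pc.
M₁ = m₁ − 5 log₁₀ d₁ + 5 = 0.83 − 9.9849 + 5 = -4.1549.
M₂ = 5.03 − 9.3069 + 5 = 0.7231.
L₁/L₂ = 10^(0.4(M₂ − M₁)) = 10^(0.4 × 4.8780) = 10^1.95120 = 89.372.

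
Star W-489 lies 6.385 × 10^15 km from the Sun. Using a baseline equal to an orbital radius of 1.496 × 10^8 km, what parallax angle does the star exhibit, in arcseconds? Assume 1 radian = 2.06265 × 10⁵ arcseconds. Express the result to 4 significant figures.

θ ≈ B/d = (1.496 × 10^8) / (6.385 × 10^15) = 2.3430 × 10^-8 rad.
In arcseconds: 2.3430 × 10^-8 × 206265 = 0.0048328″.

0.004833 arcsec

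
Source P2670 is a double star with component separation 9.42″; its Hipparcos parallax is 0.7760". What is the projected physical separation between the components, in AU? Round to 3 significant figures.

d = 1/p = 1/0.7760″ = 1.2887 pc.
At distance d (pc), an angle of θ arcsec spans θ·d AU: s = 9.42 × 1.2887 = 12.14 AU.

12.1 AU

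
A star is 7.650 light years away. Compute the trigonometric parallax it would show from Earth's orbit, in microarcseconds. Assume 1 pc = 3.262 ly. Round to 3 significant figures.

426000 μas

d = 7.650 ly ÷ 3.262 = 2.3452 pc.
p = 1/d = 1/2.3452 = 0.4264 arcsec.
= 0.4264 × 10⁶ = 4.2640 × 10^5 μas.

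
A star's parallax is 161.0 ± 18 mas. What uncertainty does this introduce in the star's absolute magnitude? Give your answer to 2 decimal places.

M = m − 5 log₁₀ d + 5 = m + 5 log₁₀ p + 5, so ∂M/∂p = 5/(p ln 10).
σ_M = (5/ln 10) · (σ_p/p) = 2.1715 × 18/161.0 = 2.1715 × 0.1118 = 0.24277.

σ_M = 0.24 mag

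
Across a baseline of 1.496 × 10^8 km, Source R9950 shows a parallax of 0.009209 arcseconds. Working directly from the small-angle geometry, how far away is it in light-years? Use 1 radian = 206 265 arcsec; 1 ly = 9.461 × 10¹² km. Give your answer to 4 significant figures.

354.2 ly

θ = 0.009209″ = 0.009209/206265 = 4.4646 × 10^-8 rad.
d = B/θ = (1.496 × 10^8) / (4.4646 × 10^-8) = 3.3508 × 10^15 km = (3.3508 × 10^15) / (9.461 × 10^12) ly = 354.17 ly.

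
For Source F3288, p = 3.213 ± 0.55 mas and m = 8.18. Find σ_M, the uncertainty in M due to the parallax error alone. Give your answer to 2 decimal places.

M = m − 5 log₁₀ d + 5 = m + 5 log₁₀ p + 5, so ∂M/∂p = 5/(p ln 10).
σ_M = (5/ln 10) · (σ_p/p) = 2.1715 × 0.55/3.213 = 2.1715 × 0.17118 = 0.37172.

σ_M = 0.37 mag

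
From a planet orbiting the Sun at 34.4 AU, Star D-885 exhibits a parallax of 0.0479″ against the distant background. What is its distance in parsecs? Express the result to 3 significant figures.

With baseline B (in AU) and parallax p (in arcsec), d = B/p parsecs.
d = 34.4 / 0.0479 = 718.16 pc.

718 pc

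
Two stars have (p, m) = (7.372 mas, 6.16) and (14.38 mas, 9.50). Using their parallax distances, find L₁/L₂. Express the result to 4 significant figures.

d₁ = 1/p₁ = 1/0.007372″ = 135.65 pc; d₂ = 1/p₂ = 1/0.01438″ = 69.541 pc.
M₁ = m₁ − 5 log₁₀ d₁ + 5 = 6.16 − 10.6621 + 5 = 0.4979.
M₂ = 9.50 − 9.2112 + 5 = 5.2888.
L₁/L₂ = 10^(0.4(M₂ − M₁)) = 10^(0.4 × 4.7909) = 10^1.91636 = 82.482.

L₁/L₂ = 82.48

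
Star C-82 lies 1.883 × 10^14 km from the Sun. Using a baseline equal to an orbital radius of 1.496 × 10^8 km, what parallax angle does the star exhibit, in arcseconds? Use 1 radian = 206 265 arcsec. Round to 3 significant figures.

θ ≈ B/d = (1.496 × 10^8) / (1.883 × 10^14) = 7.9448 × 10^-7 rad.
In arcseconds: 7.9448 × 10^-7 × 206265 = 0.16387″.

0.164 arcsec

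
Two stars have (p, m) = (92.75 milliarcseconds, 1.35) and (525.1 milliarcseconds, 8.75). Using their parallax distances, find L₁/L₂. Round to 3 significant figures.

L₁/L₂ = 29200

d₁ = 1/p₁ = 1/0.09275″ = 10.782 pc; d₂ = 1/p₂ = 1/0.5251″ = 1.9044 pc.
M₁ = m₁ − 5 log₁₀ d₁ + 5 = 1.35 − 5.1635 + 5 = 1.1865.
M₂ = 8.75 − 1.3988 + 5 = 12.3512.
L₁/L₂ = 10^(0.4(M₂ − M₁)) = 10^(0.4 × 11.1647) = 10^4.46588 = 29233.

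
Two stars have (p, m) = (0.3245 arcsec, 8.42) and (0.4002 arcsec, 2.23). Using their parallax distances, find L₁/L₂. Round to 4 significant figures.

d₁ = 1/p₁ = 1/0.3245″ = 3.0817 pc; d₂ = 1/p₂ = 1/0.4002″ = 2.4988 pc.
M₁ = m₁ − 5 log₁₀ d₁ + 5 = 8.42 − 2.4440 + 5 = 10.9760.
M₂ = 2.23 − 1.9887 + 5 = 5.2413.
L₁/L₂ = 10^(0.4(M₂ − M₁)) = 10^(0.4 × (-5.7347)) = 10^(-2.29388) = 0.005083.

L₁/L₂ = 0.005083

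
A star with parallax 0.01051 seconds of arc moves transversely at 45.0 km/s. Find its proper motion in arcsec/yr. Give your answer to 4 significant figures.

0.09978 arcsec/yr

d = 1/p = 1/0.01051″ = 95.147 pc.
μ = v_t / (4.74 d) = 45.0 / (4.74 × 95.147) = 45.0 / 451 = 0.099778 ″/yr.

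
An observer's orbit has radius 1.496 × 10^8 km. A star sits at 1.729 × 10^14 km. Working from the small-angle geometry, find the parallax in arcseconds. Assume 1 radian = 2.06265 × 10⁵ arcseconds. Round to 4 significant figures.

0.1785 arcsec

θ ≈ B/d = (1.496 × 10^8) / (1.729 × 10^14) = 8.6524 × 10^-7 rad.
In arcseconds: 8.6524 × 10^-7 × 206265 = 0.17847″.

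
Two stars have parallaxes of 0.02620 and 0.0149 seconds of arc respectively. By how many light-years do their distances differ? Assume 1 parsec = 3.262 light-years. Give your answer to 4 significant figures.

94.42 ly

d_A = 1/0.02620″ = 38.168 pc; d_B = 1/0.01490″ = 67.114 pc.
|d_B − d_A| = |67.114 − 38.168| = 28.946 pc = 28.946 × 3.262 ly = 94.422 ly.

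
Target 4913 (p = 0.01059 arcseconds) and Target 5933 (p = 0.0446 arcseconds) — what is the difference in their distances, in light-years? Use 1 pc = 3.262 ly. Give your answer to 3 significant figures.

235 ly

d_A = 1/0.01059″ = 94.429 pc; d_B = 1/0.04460″ = 22.422 pc.
|d_B − d_A| = |22.422 − 94.429| = 72.007 pc = 72.007 × 3.262 ly = 234.89 ly.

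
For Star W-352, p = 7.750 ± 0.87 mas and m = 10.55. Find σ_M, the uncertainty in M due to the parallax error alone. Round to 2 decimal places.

M = m − 5 log₁₀ d + 5 = m + 5 log₁₀ p + 5, so ∂M/∂p = 5/(p ln 10).
σ_M = (5/ln 10) · (σ_p/p) = 2.1715 × 0.87/7.750 = 2.1715 × 0.11226 = 0.24377.

σ_M = 0.24 mag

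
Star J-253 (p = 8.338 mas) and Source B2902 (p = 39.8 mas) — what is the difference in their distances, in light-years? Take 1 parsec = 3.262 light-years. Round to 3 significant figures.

d_A = 1/0.008338″ = 119.93 pc; d_B = 1/0.03980″ = 25.126 pc.
|d_B − d_A| = |25.126 − 119.93| = 94.804 pc = 94.804 × 3.262 ly = 309.25 ly.

309 ly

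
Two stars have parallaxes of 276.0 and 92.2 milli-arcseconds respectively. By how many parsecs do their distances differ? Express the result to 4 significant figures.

7.223 pc

d_A = 1/0.2760″ = 3.6232 pc; d_B = 1/0.09220″ = 10.846 pc.
|d_B − d_A| = |10.846 − 3.6232| = 7.2228 pc.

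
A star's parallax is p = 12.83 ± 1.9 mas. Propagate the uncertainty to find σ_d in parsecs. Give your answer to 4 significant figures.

11.54 pc

d = 1/p, so σ_d = σ_p / p².
σ_d = 0.00190 / (0.01283)² = 0.00190 / 0.00016461 = 11.542 pc.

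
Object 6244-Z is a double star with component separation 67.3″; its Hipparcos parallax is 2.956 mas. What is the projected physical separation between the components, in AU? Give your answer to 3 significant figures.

d = 1/p = 1/0.002956″ = 338.29 pc.
At distance d (pc), an angle of θ arcsec spans θ·d AU: s = 67.3 × 338.29 = 22767 AU.

22800 AU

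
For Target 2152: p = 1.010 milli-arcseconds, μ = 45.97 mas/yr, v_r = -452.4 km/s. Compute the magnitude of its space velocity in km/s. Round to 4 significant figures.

d = 1/p = 1/0.001010″ = 990.1 pc.
μ = 45.97 mas/yr = 0.04597 ″/yr.
v_t = 4.740 μ d = 4.740 × 0.04597 × 990.1 = 215.74 km/s.
v = √(v_r² + v_t²) = √((-452.4)² + 215.74²) = √251210 = 501.21 km/s.

501.2 km/s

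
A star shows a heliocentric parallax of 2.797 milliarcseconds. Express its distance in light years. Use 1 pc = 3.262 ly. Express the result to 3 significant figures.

p = 2.797 milliarcseconds = 0.002797 arcsec.
d = 1/p = 1/0.002797 = 357.53 pc.
In light-years: 357.53 × 3.262 = 1166.3 ly.

1170 light years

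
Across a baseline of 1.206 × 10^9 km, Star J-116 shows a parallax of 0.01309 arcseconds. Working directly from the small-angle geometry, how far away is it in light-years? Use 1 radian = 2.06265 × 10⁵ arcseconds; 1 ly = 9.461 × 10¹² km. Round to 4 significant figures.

2009 ly

θ = 0.01309″ = 0.01309/206265 = 6.3462 × 10^-8 rad.
d = B/θ = (1.206 × 10^9) / (6.3462 × 10^-8) = 1.9003 × 10^16 km = (1.9003 × 10^16) / (9.461 × 10^12) ly = 2008.6 ly.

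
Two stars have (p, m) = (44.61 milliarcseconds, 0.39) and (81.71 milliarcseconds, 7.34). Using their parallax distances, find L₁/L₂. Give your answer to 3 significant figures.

L₁/L₂ = 2020

d₁ = 1/p₁ = 1/0.04461″ = 22.416 pc; d₂ = 1/p₂ = 1/0.08171″ = 12.238 pc.
M₁ = m₁ − 5 log₁₀ d₁ + 5 = 0.39 − 6.7528 + 5 = -1.3628.
M₂ = 7.34 − 5.4386 + 5 = 6.9014.
L₁/L₂ = 10^(0.4(M₂ − M₁)) = 10^(0.4 × 8.2642) = 10^3.30568 = 2021.5.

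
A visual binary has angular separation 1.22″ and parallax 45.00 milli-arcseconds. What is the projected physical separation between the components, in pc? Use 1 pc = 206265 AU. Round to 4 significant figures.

0.0001314 pc

d = 1/p = 1/0.04500″ = 22.222 pc.
At distance d (pc), an angle of θ arcsec spans θ·d AU: s = 1.22 × 22.222 = 27.111 AU.
= 27.111 / 206265 = 0.00013144 pc.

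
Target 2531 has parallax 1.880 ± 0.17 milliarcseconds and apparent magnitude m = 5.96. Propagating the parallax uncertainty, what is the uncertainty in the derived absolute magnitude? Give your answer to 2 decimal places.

σ_M = 0.20 mag

M = m − 5 log₁₀ d + 5 = m + 5 log₁₀ p + 5, so ∂M/∂p = 5/(p ln 10).
σ_M = (5/ln 10) · (σ_p/p) = 2.1715 × 0.17/1.880 = 2.1715 × 0.090426 = 0.19636.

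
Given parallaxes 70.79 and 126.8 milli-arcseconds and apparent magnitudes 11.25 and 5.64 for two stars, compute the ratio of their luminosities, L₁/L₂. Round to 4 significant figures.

L₁/L₂ = 0.01829

d₁ = 1/p₁ = 1/0.07079″ = 14.126 pc; d₂ = 1/p₂ = 1/0.1268″ = 7.8864 pc.
M₁ = m₁ − 5 log₁₀ d₁ + 5 = 11.25 − 5.7501 + 5 = 10.4999.
M₂ = 5.64 − 4.4844 + 5 = 6.1556.
L₁/L₂ = 10^(0.4(M₂ − M₁)) = 10^(0.4 × (-4.3443)) = 10^(-1.73772) = 0.018293.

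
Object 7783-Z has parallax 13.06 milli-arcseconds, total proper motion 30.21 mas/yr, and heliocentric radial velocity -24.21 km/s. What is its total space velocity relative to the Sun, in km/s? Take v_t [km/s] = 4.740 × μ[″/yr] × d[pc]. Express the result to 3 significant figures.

26.6 km/s

d = 1/p = 1/0.01306″ = 76.57 pc.
μ = 30.21 mas/yr = 0.03021 ″/yr.
v_t = 4.740 μ d = 4.740 × 0.03021 × 76.57 = 10.964 km/s.
v = √(v_r² + v_t²) = √((-24.21)² + 10.964²) = √706.333 = 26.577 km/s.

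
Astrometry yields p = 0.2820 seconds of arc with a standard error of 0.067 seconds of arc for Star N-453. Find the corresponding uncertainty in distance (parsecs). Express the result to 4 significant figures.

d = 1/p, so σ_d = σ_p / p².
σ_d = 0.0670 / (0.2820)² = 0.0670 / 0.079524 = 0.84251 pc.

0.8425 pc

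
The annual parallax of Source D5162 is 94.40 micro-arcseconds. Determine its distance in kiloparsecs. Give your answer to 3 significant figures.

10.6 kpc

p = 94.40 micro-arcseconds = 0.00009440 arcsec.
d = 1/p = 1/0.00009440 = 10593 pc.
= 10.593 kpc.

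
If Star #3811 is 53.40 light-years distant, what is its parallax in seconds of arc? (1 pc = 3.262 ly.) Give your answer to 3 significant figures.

0.0611 arcsec

d = 53.40 ly ÷ 3.262 = 16.37 pc.
p = 1/d = 1/16.37 = 0.061087 arcsec.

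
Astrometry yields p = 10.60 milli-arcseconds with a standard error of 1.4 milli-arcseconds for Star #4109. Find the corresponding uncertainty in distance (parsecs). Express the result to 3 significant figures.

12.5 pc

d = 1/p, so σ_d = σ_p / p².
σ_d = 0.00140 / (0.01060)² = 0.00140 / 0.00011236 = 12.46 pc.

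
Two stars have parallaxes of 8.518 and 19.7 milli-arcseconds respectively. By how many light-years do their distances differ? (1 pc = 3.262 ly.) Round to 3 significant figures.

d_A = 1/0.008518″ = 117.4 pc; d_B = 1/0.01970″ = 50.761 pc.
|d_B − d_A| = |50.761 − 117.4| = 66.639 pc = 66.639 × 3.262 ly = 217.38 ly.

217 ly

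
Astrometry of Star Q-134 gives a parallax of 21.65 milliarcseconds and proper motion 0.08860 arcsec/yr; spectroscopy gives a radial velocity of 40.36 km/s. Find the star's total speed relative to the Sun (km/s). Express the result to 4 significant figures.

44.78 km/s

d = 1/p = 1/0.02165″ = 46.189 pc.
v_t = 4.740 μ d = 4.740 × 0.08860 × 46.189 = 19.398 km/s.
v = √(v_r² + v_t²) = √(40.36² + 19.398²) = √2005.21 = 44.78 km/s.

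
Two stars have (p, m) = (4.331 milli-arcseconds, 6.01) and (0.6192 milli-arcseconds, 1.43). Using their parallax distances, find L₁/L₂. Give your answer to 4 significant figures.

L₁/L₂ = 0.0003009

d₁ = 1/p₁ = 1/0.004331″ = 230.89 pc; d₂ = 1/p₂ = 1/0.0006192″ = 1615 pc.
M₁ = m₁ − 5 log₁₀ d₁ + 5 = 6.01 − 11.8170 + 5 = -0.8070.
M₂ = 1.43 − 16.0409 + 5 = -9.6109.
L₁/L₂ = 10^(0.4(M₂ − M₁)) = 10^(0.4 × (-8.8039)) = 10^(-3.52156) = 0.00030091.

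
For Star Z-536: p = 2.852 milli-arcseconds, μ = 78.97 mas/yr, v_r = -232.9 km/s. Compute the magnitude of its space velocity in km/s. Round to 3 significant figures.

d = 1/p = 1/0.002852″ = 350.63 pc.
μ = 78.97 mas/yr = 0.07897 ″/yr.
v_t = 4.740 μ d = 4.740 × 0.07897 × 350.63 = 131.25 km/s.
v = √(v_r² + v_t²) = √((-232.9)² + 131.25²) = √71469 = 267.34 km/s.

267 km/s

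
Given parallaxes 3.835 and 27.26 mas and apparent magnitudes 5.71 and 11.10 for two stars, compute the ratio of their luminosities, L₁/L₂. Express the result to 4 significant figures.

L₁/L₂ = 7236

d₁ = 1/p₁ = 1/0.003835″ = 260.76 pc; d₂ = 1/p₂ = 1/0.02726″ = 36.684 pc.
M₁ = m₁ − 5 log₁₀ d₁ + 5 = 5.71 − 12.0812 + 5 = -1.3712.
M₂ = 11.10 − 7.8224 + 5 = 8.2776.
L₁/L₂ = 10^(0.4(M₂ − M₁)) = 10^(0.4 × 9.6488) = 10^3.85952 = 7236.4.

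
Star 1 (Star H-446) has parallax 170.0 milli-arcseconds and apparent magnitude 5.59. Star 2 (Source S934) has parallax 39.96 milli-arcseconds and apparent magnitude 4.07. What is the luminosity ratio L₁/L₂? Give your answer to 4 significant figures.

L₁/L₂ = 0.01363

d₁ = 1/p₁ = 1/0.1700″ = 5.8824 pc; d₂ = 1/p₂ = 1/0.03996″ = 25.025 pc.
M₁ = m₁ − 5 log₁₀ d₁ + 5 = 5.59 − 3.8478 + 5 = 6.7422.
M₂ = 4.07 − 6.9919 + 5 = 2.0781.
L₁/L₂ = 10^(0.4(M₂ − M₁)) = 10^(0.4 × (-4.6641)) = 10^(-1.86564) = 0.013626.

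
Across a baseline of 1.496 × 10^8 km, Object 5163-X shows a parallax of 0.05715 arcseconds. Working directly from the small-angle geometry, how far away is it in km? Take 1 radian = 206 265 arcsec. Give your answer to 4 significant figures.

θ = 0.05715″ = 0.05715/206265 = 2.7707 × 10^-7 rad.
d = B/θ = (1.496 × 10^8) / (2.7707 × 10^-7) = 5.3994 × 10^14 km.

5.399 × 10^14 km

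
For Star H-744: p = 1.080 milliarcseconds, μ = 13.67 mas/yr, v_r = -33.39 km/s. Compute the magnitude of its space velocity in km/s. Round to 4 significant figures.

68.66 km/s

d = 1/p = 1/0.001080″ = 925.93 pc.
μ = 13.67 mas/yr = 0.01367 ″/yr.
v_t = 4.740 μ d = 4.740 × 0.01367 × 925.93 = 59.996 km/s.
v = √(v_r² + v_t²) = √((-33.39)² + 59.996²) = √4714.41 = 68.662 km/s.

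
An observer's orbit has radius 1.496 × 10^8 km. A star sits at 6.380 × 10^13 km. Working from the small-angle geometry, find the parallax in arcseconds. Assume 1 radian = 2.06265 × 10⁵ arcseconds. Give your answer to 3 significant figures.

0.484 arcsec

θ ≈ B/d = (1.496 × 10^8) / (6.380 × 10^13) = 2.3448 × 10^-6 rad.
In arcseconds: 2.3448 × 10^-6 × 206265 = 0.48365″.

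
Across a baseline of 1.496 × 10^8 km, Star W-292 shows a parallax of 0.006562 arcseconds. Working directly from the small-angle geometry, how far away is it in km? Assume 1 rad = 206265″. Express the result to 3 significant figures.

4.70 × 10^15 km

θ = 0.006562″ = 0.006562/206265 = 3.1813 × 10^-8 rad.
d = B/θ = (1.496 × 10^8) / (3.1813 × 10^-8) = 4.7025 × 10^15 km.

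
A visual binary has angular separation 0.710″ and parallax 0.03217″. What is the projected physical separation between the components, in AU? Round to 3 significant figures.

d = 1/p = 1/0.03217″ = 31.085 pc.
At distance d (pc), an angle of θ arcsec spans θ·d AU: s = 0.710 × 31.085 = 22.07 AU.

22.1 AU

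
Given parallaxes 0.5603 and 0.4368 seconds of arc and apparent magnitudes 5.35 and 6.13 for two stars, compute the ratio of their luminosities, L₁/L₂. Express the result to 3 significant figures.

L₁/L₂ = 1.25

d₁ = 1/p₁ = 1/0.5603″ = 1.7848 pc; d₂ = 1/p₂ = 1/0.4368″ = 2.2894 pc.
M₁ = m₁ − 5 log₁₀ d₁ + 5 = 5.35 − 1.2579 + 5 = 9.0921.
M₂ = 6.13 − 1.7986 + 5 = 9.3314.
L₁/L₂ = 10^(0.4(M₂ − M₁)) = 10^(0.4 × 0.2393) = 10^0.09572 = 1.2466.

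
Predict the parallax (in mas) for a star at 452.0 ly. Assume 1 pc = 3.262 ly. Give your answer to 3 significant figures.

d = 452.0 ly ÷ 3.262 = 138.57 pc.
p = 1/d = 1/138.57 = 0.0072166 arcsec.
= 0.0072166 × 1000 = 7.2166 mas.

7.22 mas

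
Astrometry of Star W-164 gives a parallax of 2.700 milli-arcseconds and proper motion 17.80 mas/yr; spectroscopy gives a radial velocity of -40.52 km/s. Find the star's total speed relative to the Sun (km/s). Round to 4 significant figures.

d = 1/p = 1/0.002700″ = 370.37 pc.
μ = 17.80 mas/yr = 0.01780 ″/yr.
v_t = 4.740 μ d = 4.740 × 0.01780 × 370.37 = 31.249 km/s.
v = √(v_r² + v_t²) = √((-40.52)² + 31.249²) = √2618.37 = 51.17 km/s.

51.17 km/s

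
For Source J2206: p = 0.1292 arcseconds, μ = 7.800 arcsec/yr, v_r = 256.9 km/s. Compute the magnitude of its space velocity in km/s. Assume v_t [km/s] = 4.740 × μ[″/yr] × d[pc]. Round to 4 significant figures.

384.6 km/s

d = 1/p = 1/0.1292″ = 7.7399 pc.
v_t = 4.740 μ d = 4.740 × 7.800 × 7.7399 = 286.16 km/s.
v = √(v_r² + v_t²) = √(256.9² + 286.16²) = √147885 = 384.56 km/s.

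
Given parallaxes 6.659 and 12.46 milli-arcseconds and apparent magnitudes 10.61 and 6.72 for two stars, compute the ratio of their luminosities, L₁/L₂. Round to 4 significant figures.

d₁ = 1/p₁ = 1/0.006659″ = 150.17 pc; d₂ = 1/p₂ = 1/0.01246″ = 80.257 pc.
M₁ = m₁ − 5 log₁₀ d₁ + 5 = 10.61 − 10.8829 + 5 = 4.7271.
M₂ = 6.72 − 9.5224 + 5 = 2.1976.
L₁/L₂ = 10^(0.4(M₂ − M₁)) = 10^(0.4 × (-2.5295)) = 10^(-1.01180) = 0.09732.

L₁/L₂ = 0.09732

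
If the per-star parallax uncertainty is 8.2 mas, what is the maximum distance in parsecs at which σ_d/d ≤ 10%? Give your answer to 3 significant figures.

12.2 pc

σ_d/d = σ_p/p, so the condition is σ_p/p ≤ 0.10, i.e. p ≥ σ_p/0.10.
p_min = 8.2/0.10 = 82 mas = 0.082 arcsec.
d_max = 1/p_min = 1/0.082 = 12.195 pc.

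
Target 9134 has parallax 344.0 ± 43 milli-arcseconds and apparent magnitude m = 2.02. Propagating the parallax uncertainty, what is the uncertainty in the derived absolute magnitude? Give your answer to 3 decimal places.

M = m − 5 log₁₀ d + 5 = m + 5 log₁₀ p + 5, so ∂M/∂p = 5/(p ln 10).
σ_M = (5/ln 10) · (σ_p/p) = 2.1715 × 43/344.0 = 2.1715 × 0.125 = 0.27144.

σ_M = 0.271 mag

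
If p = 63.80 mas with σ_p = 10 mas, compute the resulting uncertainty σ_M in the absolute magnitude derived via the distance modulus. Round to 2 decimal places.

M = m − 5 log₁₀ d + 5 = m + 5 log₁₀ p + 5, so ∂M/∂p = 5/(p ln 10).
σ_M = (5/ln 10) · (σ_p/p) = 2.1715 × 10/63.80 = 2.1715 × 0.15674 = 0.34036.

σ_M = 0.34 mag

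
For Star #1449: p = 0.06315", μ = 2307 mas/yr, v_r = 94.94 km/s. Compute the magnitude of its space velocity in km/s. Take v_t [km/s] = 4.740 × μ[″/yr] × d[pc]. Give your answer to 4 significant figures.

d = 1/p = 1/0.06315″ = 15.835 pc.
μ = 2307 mas/yr = 2.307 ″/yr.
v_t = 4.740 μ d = 4.740 × 2.307 × 15.835 = 173.16 km/s.
v = √(v_r² + v_t²) = √(94.94² + 173.16²) = √38998 = 197.48 km/s.

197.5 km/s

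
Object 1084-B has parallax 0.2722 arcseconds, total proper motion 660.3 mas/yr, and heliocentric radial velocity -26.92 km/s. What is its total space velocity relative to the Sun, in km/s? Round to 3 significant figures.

d = 1/p = 1/0.2722″ = 3.6738 pc.
μ = 660.3 mas/yr = 0.6603 ″/yr.
v_t = 4.740 μ d = 4.740 × 0.6603 × 3.6738 = 11.498 km/s.
v = √(v_r² + v_t²) = √((-26.92)² + 11.498²) = √856.89 = 29.273 km/s.

29.3 km/s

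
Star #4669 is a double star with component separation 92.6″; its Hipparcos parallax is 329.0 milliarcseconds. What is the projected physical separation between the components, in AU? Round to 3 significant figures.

281 AU

d = 1/p = 1/0.3290″ = 3.0395 pc.
At distance d (pc), an angle of θ arcsec spans θ·d AU: s = 92.6 × 3.0395 = 281.46 AU.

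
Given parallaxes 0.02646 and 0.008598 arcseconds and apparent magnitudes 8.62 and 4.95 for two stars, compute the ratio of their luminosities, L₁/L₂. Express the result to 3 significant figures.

L₁/L₂ = 0.00359

d₁ = 1/p₁ = 1/0.02646″ = 37.793 pc; d₂ = 1/p₂ = 1/0.008598″ = 116.31 pc.
M₁ = m₁ − 5 log₁₀ d₁ + 5 = 8.62 − 7.8871 + 5 = 5.7329.
M₂ = 4.95 − 10.3281 + 5 = -0.3781.
L₁/L₂ = 10^(0.4(M₂ − M₁)) = 10^(0.4 × (-6.1110)) = 10^(-2.44440) = 0.0035942.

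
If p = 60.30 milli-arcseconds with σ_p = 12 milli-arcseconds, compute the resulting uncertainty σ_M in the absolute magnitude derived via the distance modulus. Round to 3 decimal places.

M = m − 5 log₁₀ d + 5 = m + 5 log₁₀ p + 5, so ∂M/∂p = 5/(p ln 10).
σ_M = (5/ln 10) · (σ_p/p) = 2.1715 × 12/60.30 = 2.1715 × 0.199 = 0.43213.

σ_M = 0.432 mag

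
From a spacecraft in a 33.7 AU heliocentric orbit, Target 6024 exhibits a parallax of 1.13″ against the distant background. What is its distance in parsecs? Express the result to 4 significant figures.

With baseline B (in AU) and parallax p (in arcsec), d = B/p parsecs.
d = 33.7 / 1.13 = 29.823 pc.

29.82 pc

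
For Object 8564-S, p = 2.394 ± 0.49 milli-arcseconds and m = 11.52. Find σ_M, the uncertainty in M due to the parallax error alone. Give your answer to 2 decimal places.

σ_M = 0.44 mag

M = m − 5 log₁₀ d + 5 = m + 5 log₁₀ p + 5, so ∂M/∂p = 5/(p ln 10).
σ_M = (5/ln 10) · (σ_p/p) = 2.1715 × 0.49/2.394 = 2.1715 × 0.20468 = 0.44446.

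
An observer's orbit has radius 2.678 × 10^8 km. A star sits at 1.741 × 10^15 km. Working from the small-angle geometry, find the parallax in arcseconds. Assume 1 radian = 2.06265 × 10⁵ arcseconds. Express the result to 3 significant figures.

θ ≈ B/d = (2.678 × 10^8) / (1.741 × 10^15) = 1.5382 × 10^-7 rad.
In arcseconds: 1.5382 × 10^-7 × 206265 = 0.031728″.

0.0317 arcsec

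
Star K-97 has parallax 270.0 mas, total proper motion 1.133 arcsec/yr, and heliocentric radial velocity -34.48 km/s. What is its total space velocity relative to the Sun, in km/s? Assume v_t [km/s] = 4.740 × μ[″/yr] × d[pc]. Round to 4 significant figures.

d = 1/p = 1/0.2700″ = 3.7037 pc.
v_t = 4.740 μ d = 4.740 × 1.133 × 3.7037 = 19.89 km/s.
v = √(v_r² + v_t²) = √((-34.48)² + 19.89²) = √1584.48 = 39.806 km/s.

39.81 km/s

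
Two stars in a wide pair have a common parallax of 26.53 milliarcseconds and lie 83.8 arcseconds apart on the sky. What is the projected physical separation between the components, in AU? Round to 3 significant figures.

d = 1/p = 1/0.02653″ = 37.693 pc.
At distance d (pc), an angle of θ arcsec spans θ·d AU: s = 83.8 × 37.693 = 3158.7 AU.

3160 AU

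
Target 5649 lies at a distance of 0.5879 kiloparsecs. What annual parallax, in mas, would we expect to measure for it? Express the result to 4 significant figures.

d = 0.5879 kpc = 587.9 pc.
p = 1/d = 1/587.9 = 0.001701 arcsec.
= 0.001701 × 1000 = 1.701 mas.

1.701 mas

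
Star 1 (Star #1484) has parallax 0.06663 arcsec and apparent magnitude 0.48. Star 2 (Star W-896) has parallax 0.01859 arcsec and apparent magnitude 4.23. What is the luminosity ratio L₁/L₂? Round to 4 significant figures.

d₁ = 1/p₁ = 1/0.06663″ = 15.008 pc; d₂ = 1/p₂ = 1/0.01859″ = 53.792 pc.
M₁ = m₁ − 5 log₁₀ d₁ + 5 = 0.48 − 5.8816 + 5 = -0.4016.
M₂ = 4.23 − 8.6536 + 5 = 0.5764.
L₁/L₂ = 10^(0.4(M₂ − M₁)) = 10^(0.4 × 0.9780) = 10^0.39120 = 2.4615.

L₁/L₂ = 2.462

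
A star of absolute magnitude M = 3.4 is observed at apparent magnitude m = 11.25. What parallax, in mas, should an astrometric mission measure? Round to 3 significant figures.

2.69 mas

m − M = 11.25 − 3.4 = 7.85.
d = 10^((m−M)/5 + 1) = 10^2.570 = 371.54 pc.
p = 1/d = 1/371.54 = 0.0026915 arcsec = 2.6915 mas.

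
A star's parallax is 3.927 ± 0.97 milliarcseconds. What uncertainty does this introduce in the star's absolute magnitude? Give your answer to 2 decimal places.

σ_M = 0.54 mag

M = m − 5 log₁₀ d + 5 = m + 5 log₁₀ p + 5, so ∂M/∂p = 5/(p ln 10).
σ_M = (5/ln 10) · (σ_p/p) = 2.1715 × 0.97/3.927 = 2.1715 × 0.24701 = 0.53638.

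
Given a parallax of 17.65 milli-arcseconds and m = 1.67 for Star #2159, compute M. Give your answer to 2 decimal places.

d = 1/p = 1/0.01765″ = 56.657 pc.
m − M = 5 log₁₀(56.657) − 5 = 8.7663 − 5 = 3.7663.
M = m − (m − M) = 1.67 − 3.7663 = -2.10.

M = -2.10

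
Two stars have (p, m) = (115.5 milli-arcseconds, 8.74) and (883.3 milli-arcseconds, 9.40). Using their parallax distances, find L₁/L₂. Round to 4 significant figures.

d₁ = 1/p₁ = 1/0.1155″ = 8.658 pc; d₂ = 1/p₂ = 1/0.8833″ = 1.1321 pc.
M₁ = m₁ − 5 log₁₀ d₁ + 5 = 8.74 − 4.6871 + 5 = 9.0529.
M₂ = 9.40 − 0.2694 + 5 = 14.1306.
L₁/L₂ = 10^(0.4(M₂ − M₁)) = 10^(0.4 × 5.0777) = 10^2.03108 = 107.42.

L₁/L₂ = 107.4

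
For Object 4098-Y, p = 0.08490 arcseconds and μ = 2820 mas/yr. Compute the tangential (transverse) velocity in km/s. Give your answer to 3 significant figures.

157 km/s

d = 1/p = 1/0.08490″ = 11.779 pc.
μ = 2820 mas/yr = 2.82 ″/yr.
v_t = 4.74 × μ × d = 4.74 × 2.82 × 11.779 = 157.45 km/s.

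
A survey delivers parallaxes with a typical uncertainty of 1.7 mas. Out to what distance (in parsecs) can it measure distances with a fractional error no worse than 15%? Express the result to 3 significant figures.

88.2 pc

σ_d/d = σ_p/p, so the condition is σ_p/p ≤ 0.15, i.e. p ≥ σ_p/0.15.
p_min = 1.7/0.15 = 11.333 mas = 0.011333 arcsec.
d_max = 1/p_min = 1/0.011333 = 88.238 pc.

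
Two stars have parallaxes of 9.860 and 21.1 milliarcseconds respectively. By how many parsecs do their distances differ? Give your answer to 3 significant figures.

d_A = 1/0.009860″ = 101.42 pc; d_B = 1/0.02110″ = 47.393 pc.
|d_B − d_A| = |47.393 − 101.42| = 54.027 pc.

54.0 pc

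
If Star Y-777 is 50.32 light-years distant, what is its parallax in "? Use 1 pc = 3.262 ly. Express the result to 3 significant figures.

d = 50.32 ly ÷ 3.262 = 15.426 pc.
p = 1/d = 1/15.426 = 0.064826 arcsec.

0.0648 "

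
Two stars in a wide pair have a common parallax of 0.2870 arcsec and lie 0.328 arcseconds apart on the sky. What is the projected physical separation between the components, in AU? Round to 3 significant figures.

d = 1/p = 1/0.2870″ = 3.4843 pc.
At distance d (pc), an angle of θ arcsec spans θ·d AU: s = 0.328 × 3.4843 = 1.1429 AU.

1.14 AU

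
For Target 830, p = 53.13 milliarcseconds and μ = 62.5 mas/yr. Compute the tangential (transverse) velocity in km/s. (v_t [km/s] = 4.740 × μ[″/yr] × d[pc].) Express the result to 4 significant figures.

5.576 km/s

d = 1/p = 1/0.05313″ = 18.822 pc.
μ = 62.5 mas/yr = 0.0625 ″/yr.
v_t = 4.74 × μ × d = 4.74 × 0.0625 × 18.822 = 5.576 km/s.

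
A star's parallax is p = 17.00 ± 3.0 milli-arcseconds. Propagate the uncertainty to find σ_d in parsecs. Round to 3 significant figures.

10.4 pc

d = 1/p, so σ_d = σ_p / p².
σ_d = 0.00300 / (0.01700)² = 0.00300 / 0.000289 = 10.381 pc.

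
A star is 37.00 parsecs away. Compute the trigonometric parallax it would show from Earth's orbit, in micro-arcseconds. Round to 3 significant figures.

p = 1/d = 1/37 = 0.027027 arcsec.
= 0.027027 × 10⁶ = 27027 μas.

27000 μas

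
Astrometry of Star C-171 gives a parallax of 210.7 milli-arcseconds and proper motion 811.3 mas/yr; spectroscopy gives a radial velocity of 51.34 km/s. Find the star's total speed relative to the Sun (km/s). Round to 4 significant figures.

54.49 km/s

d = 1/p = 1/0.2107″ = 4.7461 pc.
μ = 811.3 mas/yr = 0.8113 ″/yr.
v_t = 4.740 μ d = 4.740 × 0.8113 × 4.7461 = 18.251 km/s.
v = √(v_r² + v_t²) = √(51.34² + 18.251²) = √2968.89 = 54.488 km/s.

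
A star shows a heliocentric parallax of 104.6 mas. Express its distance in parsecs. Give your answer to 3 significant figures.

p = 104.6 mas = 0.1046 arcsec.
d = 1/p = 1/0.1046 = 9.5602 pc.

9.56 pc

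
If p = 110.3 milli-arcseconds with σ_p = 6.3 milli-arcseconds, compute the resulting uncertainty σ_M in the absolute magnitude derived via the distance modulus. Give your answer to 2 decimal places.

σ_M = 0.12 mag

M = m − 5 log₁₀ d + 5 = m + 5 log₁₀ p + 5, so ∂M/∂p = 5/(p ln 10).
σ_M = (5/ln 10) · (σ_p/p) = 2.1715 × 6.3/110.3 = 2.1715 × 0.057117 = 0.12403.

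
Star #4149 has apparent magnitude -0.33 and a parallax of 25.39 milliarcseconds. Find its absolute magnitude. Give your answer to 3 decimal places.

M = -3.307

d = 1/p = 1/0.02539″ = 39.386 pc.
m − M = 5 log₁₀(39.386) − 5 = 7.9767 − 5 = 2.9767.
M = m − (m − M) = -0.33 − 2.9767 = -3.307.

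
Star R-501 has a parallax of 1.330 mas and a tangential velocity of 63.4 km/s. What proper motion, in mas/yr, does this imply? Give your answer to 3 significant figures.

17.8 mas/yr

d = 1/p = 1/0.001330″ = 751.88 pc.
μ = v_t / (4.74 d) = 63.4 / (4.74 × 751.88) = 63.4 / 3563.9 = 0.01779 ″/yr = 17.79 mas/yr.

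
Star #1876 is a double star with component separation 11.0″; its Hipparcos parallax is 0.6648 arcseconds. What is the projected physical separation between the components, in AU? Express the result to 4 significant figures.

16.55 AU

d = 1/p = 1/0.6648″ = 1.5042 pc.
At distance d (pc), an angle of θ arcsec spans θ·d AU: s = 11.0 × 1.5042 = 16.546 AU.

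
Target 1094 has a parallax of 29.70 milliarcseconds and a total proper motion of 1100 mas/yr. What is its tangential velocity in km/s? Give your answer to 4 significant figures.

d = 1/p = 1/0.02970″ = 33.67 pc.
μ = 1100 mas/yr = 1.10 ″/yr.
v_t = 4.74 × μ × d = 4.74 × 1.10 × 33.67 = 175.56 km/s.

175.6 km/s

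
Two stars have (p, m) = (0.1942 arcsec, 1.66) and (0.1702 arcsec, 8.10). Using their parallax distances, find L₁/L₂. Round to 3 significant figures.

L₁/L₂ = 289

d₁ = 1/p₁ = 1/0.1942″ = 5.1493 pc; d₂ = 1/p₂ = 1/0.1702″ = 5.8754 pc.
M₁ = m₁ − 5 log₁₀ d₁ + 5 = 1.66 − 3.5587 + 5 = 3.1013.
M₂ = 8.10 − 3.8452 + 5 = 9.2548.
L₁/L₂ = 10^(0.4(M₂ − M₁)) = 10^(0.4 × 6.1535) = 10^2.46140 = 289.33.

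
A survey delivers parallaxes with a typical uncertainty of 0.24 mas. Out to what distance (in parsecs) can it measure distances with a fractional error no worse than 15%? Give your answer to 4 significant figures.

σ_d/d = σ_p/p, so the condition is σ_p/p ≤ 0.15, i.e. p ≥ σ_p/0.15.
p_min = 0.24/0.15 = 1.6 mas = 0.0016 arcsec.
d_max = 1/p_min = 1/0.0016 = 625 pc.

625.0 pc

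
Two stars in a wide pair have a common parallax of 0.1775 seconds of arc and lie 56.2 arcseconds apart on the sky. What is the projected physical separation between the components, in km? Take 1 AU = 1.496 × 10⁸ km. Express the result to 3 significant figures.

4.74 × 10^10 km

d = 1/p = 1/0.1775″ = 5.6338 pc.
At distance d (pc), an angle of θ arcsec spans θ·d AU: s = 56.2 × 5.6338 = 316.62 AU.
= 316.62 × 1.496 × 10⁸ km = 4.7366 × 10^10 km.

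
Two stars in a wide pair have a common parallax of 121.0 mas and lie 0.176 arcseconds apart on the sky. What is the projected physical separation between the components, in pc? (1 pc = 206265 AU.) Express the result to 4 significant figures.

7.052 × 10^-6 pc

d = 1/p = 1/0.1210″ = 8.2645 pc.
At distance d (pc), an angle of θ arcsec spans θ·d AU: s = 0.176 × 8.2645 = 1.4546 AU.
= 1.4546 / 206265 = 7.0521 × 10^-6 pc.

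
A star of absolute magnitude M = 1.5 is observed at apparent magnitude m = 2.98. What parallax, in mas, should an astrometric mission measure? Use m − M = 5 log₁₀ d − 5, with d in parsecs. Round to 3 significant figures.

50.6 mas

m − M = 2.98 − 1.5 = 1.48.
d = 10^((m−M)/5 + 1) = 10^1.296 = 19.77 pc.
p = 1/d = 1/19.77 = 0.050582 arcsec = 50.582 mas.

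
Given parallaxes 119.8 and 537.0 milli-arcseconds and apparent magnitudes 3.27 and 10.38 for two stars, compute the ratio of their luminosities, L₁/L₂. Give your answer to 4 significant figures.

L₁/L₂ = 14030

d₁ = 1/p₁ = 1/0.1198″ = 8.3472 pc; d₂ = 1/p₂ = 1/0.5370″ = 1.8622 pc.
M₁ = m₁ − 5 log₁₀ d₁ + 5 = 3.27 − 4.6077 + 5 = 3.6623.
M₂ = 10.38 − 1.3501 + 5 = 14.0299.
L₁/L₂ = 10^(0.4(M₂ − M₁)) = 10^(0.4 × 10.3676) = 10^4.14704 = 14029.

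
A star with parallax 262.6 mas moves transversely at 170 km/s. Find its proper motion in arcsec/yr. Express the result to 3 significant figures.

d = 1/p = 1/0.2626″ = 3.8081 pc.
μ = v_t / (4.74 d) = 170 / (4.74 × 3.8081) = 170 / 18.05 = 9.4183 ″/yr.

9.42 arcsec/yr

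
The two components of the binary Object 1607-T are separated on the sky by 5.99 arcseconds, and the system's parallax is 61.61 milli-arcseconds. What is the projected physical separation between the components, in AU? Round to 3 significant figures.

d = 1/p = 1/0.06161″ = 16.231 pc.
At distance d (pc), an angle of θ arcsec spans θ·d AU: s = 5.99 × 16.231 = 97.224 AU.

97.2 AU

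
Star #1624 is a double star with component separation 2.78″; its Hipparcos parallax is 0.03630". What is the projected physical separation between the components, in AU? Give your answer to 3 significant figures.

76.6 AU

d = 1/p = 1/0.03630″ = 27.548 pc.
At distance d (pc), an angle of θ arcsec spans θ·d AU: s = 2.78 × 27.548 = 76.583 AU.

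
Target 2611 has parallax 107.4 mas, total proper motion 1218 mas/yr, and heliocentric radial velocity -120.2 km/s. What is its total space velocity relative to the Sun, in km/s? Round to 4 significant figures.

131.7 km/s

d = 1/p = 1/0.1074″ = 9.311 pc.
μ = 1218 mas/yr = 1.218 ″/yr.
v_t = 4.740 μ d = 4.740 × 1.218 × 9.311 = 53.755 km/s.
v = √(v_r² + v_t²) = √((-120.2)² + 53.755²) = √17337.6 = 131.67 km/s.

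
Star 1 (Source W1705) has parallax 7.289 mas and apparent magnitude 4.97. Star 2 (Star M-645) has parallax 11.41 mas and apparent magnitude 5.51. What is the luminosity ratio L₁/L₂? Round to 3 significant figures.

L₁/L₂ = 4.03

d₁ = 1/p₁ = 1/0.007289″ = 137.19 pc; d₂ = 1/p₂ = 1/0.01141″ = 87.642 pc.
M₁ = m₁ − 5 log₁₀ d₁ + 5 = 4.97 − 10.6866 + 5 = -0.7166.
M₂ = 5.51 − 9.7136 + 5 = 0.7964.
L₁/L₂ = 10^(0.4(M₂ − M₁)) = 10^(0.4 × 1.5130) = 10^0.60520 = 4.029.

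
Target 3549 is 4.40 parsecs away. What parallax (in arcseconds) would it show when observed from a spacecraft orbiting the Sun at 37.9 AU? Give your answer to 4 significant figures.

p (arcsec) = B (AU) / d (pc).
p = 37.9 / 4.40 = 8.6136 arcsec.

8.614 arcsec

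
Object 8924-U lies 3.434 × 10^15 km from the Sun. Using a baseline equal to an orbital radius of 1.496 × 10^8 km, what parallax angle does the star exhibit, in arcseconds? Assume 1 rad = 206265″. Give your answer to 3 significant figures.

θ ≈ B/d = (1.496 × 10^8) / (3.434 × 10^15) = 4.3564 × 10^-8 rad.
In arcseconds: 4.3564 × 10^-8 × 206265 = 0.0089857″.

0.00899 arcsec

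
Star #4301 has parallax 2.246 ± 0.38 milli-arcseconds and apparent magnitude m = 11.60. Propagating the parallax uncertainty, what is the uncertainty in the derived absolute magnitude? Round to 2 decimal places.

σ_M = 0.37 mag

M = m − 5 log₁₀ d + 5 = m + 5 log₁₀ p + 5, so ∂M/∂p = 5/(p ln 10).
σ_M = (5/ln 10) · (σ_p/p) = 2.1715 × 0.38/2.246 = 2.1715 × 0.16919 = 0.3674.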